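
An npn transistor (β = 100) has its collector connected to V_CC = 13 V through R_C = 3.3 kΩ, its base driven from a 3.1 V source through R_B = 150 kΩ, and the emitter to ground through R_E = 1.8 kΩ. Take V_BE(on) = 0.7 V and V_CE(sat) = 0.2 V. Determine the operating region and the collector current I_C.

Assume active. Base-emitter loop: I_B = (V_BB − V_BE)/(R_B + (β+1)R_E) = (3.1 − 0.7)/(150 + 101×1.8) = 0.00723 mA.
I_C = β·I_B = 100×0.00723 = 0.723 mA.
V_CE = V_CC − I_C·R_C − I_E·R_E = 13 − 0.723×3.3 − 0.731×1.8 = 9.3 V > V_CE(sat), so the active-region assumption holds.

active; I_C ≈ 0.72 mA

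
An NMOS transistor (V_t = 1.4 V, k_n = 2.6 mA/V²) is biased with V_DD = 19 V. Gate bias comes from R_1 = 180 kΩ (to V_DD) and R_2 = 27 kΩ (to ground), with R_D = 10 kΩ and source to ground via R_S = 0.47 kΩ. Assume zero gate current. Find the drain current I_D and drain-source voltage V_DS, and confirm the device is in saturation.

V_G = V_DD·R_2/(R_1+R_2) = 19×27/207 = 2.48 V.
Assume saturation: I_D = (k_n/2)(V_GS − V_t)² with V_GS = V_G − I_D·R_S = 2.48 − 0.47·I_D.
Substituting gives 0.287·I_D² − 2.32·I_D + 1.51 = 0, with roots I_D = 0.716 or 7.36 mA.
The root I_D = 7.36 mA gives V_GS = -0.979 V ≤ V_t, so take I_D = 0.716 mA.
Then V_GS = 2.14 V and V_DS = V_DD − I_D(R_D+R_S) = 19 − 0.716×10.5 = 11.5 V.
Saturation requires V_DS ≥ V_GS − V_t = 0.742 V; 11.5 ≥ 0.742 ✓.

I_D ≈ 0.72 mA, V_DS ≈ 12 V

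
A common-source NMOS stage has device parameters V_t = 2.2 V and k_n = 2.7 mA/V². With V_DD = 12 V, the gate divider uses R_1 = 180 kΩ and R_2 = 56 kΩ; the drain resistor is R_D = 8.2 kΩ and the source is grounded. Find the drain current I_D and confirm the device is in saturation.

V_G = V_DD·R_2/(R_1+R_2) = 12×56/236 = 2.85 V. With the source grounded, V_GS = V_G = 2.85 V.
Assume saturation: I_D = (k_n/2)(V_GS − V_t)² = (2.7/2)×(2.85 − 2.2)² = 1.35×0.647² = 0.566 mA.
V_DS = V_DD − I_D·R_D = 12 − 0.566×8.2 = 7.36 V.
Saturation requires V_DS ≥ V_GS − V_t = 0.647 V; 7.36 ≥ 0.647 ✓.

I_D ≈ 0.57 mA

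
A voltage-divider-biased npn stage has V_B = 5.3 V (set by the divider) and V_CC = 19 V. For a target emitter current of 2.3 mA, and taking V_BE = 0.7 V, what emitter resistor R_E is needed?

R_E ≈ 2 kΩ

V_E = V_B − V_BE = 5.3 − 0.7 = 4.6 V.
R_E = V_E / I_E = 4.6 / 2.3 = 2 kΩ.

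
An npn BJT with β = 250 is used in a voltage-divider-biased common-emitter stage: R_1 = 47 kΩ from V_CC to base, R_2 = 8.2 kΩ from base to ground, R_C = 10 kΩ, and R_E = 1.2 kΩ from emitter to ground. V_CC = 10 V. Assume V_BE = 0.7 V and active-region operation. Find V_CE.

V_CE ≈ 2.9 V

Thevenize the base divider: V_Th = V_CC·R_2/(R_1+R_2) = 10×8.2/55.2 = 1.49 V, R_Th = R_1‖R_2 = 6.98 kΩ.
Base-emitter loop: V_Th = I_B·R_Th + V_BE + (β+1)I_B·R_E, so I_B = (1.49 − 0.7) / (6.98 + 251×1.2) = 0.00255 mA.
I_C = β·I_B = 250×0.00255 = 0.637 mA, and I_E = (β+1)I_B = 0.64 mA.
V_CE = V_CC − I_C·R_C − I_E·R_E = 10 − 0.637×10 − 0.64×1.2 = 2.86 V.
V_CE = 2.86 V > 0.2 V confirms active-region operation.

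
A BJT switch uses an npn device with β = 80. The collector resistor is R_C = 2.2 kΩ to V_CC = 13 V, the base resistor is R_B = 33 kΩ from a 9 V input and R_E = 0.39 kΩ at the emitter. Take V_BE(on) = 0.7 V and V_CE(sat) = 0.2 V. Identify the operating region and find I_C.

Assume active: I_B = (9 − 0.7)/(33 + 81×0.39) = 0.129 mA, I_C = β·I_B = 10.3 mA.
Then V_CE = 13 − 10.3×2.2 − 10.4×0.39 = -13.7 V < 0.2 V — the active assumption fails.
Re-solve with V_CE = 0.2 V. KCL at the emitter: V_E/R_E = (V_BB−0.7−V_E)/R_B + (V_CC−0.2−V_E)/R_C, giving V_E = 1.99 V.
I_C = (V_CC − 0.2 − V_E)/R_C = (12.8 − 1.99)/2.2 = 4.91 mA.
Check: I_B = (8.3 − 1.99)/33 = 0.191 mA, and β·I_B = 15.3 mA > I_C, confirming saturation.

saturation; I_C ≈ 4.9 mA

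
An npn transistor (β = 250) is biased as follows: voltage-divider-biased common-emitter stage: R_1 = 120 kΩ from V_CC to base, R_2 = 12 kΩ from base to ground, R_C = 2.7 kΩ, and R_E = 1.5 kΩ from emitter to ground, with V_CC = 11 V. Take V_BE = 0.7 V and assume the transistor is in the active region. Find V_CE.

V_CE ≈ 10 V

Thevenize the base divider: V_Th = V_CC·R_2/(R_1+R_2) = 11×12/132 = 1 V, R_Th = R_1‖R_2 = 10.9 kΩ.
Base-emitter loop: V_Th = I_B·R_Th + V_BE + (β+1)I_B·R_E, so I_B = (1 − 0.7) / (10.9 + 251×1.5) = 0.000774 mA.
I_C = β·I_B = 250×0.000774 = 0.194 mA, and I_E = (β+1)I_B = 0.194 mA.
V_CE = V_CC − I_C·R_C − I_E·R_E = 11 − 0.194×2.7 − 0.194×1.5 = 10.2 V.
V_CE = 10.2 V > 0.2 V confirms active-region operation.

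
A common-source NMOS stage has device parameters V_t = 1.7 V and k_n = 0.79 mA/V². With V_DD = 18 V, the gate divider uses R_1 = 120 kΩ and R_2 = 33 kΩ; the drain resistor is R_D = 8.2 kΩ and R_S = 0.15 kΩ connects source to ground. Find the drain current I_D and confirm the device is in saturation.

V_G = V_DD·R_2/(R_1+R_2) = 18×33/153 = 3.88 V.
Assume saturation: I_D = (k_n/2)(V_GS − V_t)² with V_GS = V_G − I_D·R_S = 3.88 − 0.15·I_D.
Substituting gives 0.00889·I_D² − 1.26·I_D + 1.88 = 0, with roots I_D = 1.51 or 140 mA.
The root I_D = 140 mA gives V_GS = -17.1 V ≤ V_t, so take I_D = 1.51 mA.
Then V_GS = 3.66 V and V_DS = V_DD − I_D(R_D+R_S) = 18 − 1.51×8.35 = 5.38 V.
Saturation requires V_DS ≥ V_GS − V_t = 1.96 V; 5.38 ≥ 1.96 ✓.

I_D ≈ 1.5 mA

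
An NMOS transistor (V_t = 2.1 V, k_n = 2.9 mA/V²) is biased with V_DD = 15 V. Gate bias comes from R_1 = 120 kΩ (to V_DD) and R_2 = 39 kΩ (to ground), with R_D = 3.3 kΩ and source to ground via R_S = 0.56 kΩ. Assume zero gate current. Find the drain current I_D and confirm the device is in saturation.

I_D ≈ 1.2 mA

V_G = V_DD·R_2/(R_1+R_2) = 15×39/159 = 3.68 V.
Assume saturation: I_D = (k_n/2)(V_GS − V_t)² with V_GS = V_G − I_D·R_S = 3.68 − 0.56·I_D.
Substituting gives 0.455·I_D² − 3.56·I_D + 3.62 = 0, with roots I_D = 1.2 or 6.64 mA.
The root I_D = 6.64 mA gives V_GS = -0.0402 V ≤ V_t, so take I_D = 1.2 mA.
Then V_GS = 3.01 V and V_DS = V_DD − I_D(R_D+R_S) = 15 − 1.2×3.86 = 10.4 V.
Saturation requires V_DS ≥ V_GS − V_t = 0.909 V; 10.4 ≥ 0.909 ✓.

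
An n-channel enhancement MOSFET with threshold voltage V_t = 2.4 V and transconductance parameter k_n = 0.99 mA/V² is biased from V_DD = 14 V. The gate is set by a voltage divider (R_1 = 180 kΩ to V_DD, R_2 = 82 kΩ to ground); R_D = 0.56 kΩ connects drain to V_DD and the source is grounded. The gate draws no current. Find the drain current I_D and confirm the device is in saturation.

I_D ≈ 1.9 mA

V_G = V_DD·R_2/(R_1+R_2) = 14×82/262 = 4.38 V. With the source grounded, V_GS = V_G = 4.38 V.
Assume saturation: I_D = (k_n/2)(V_GS − V_t)² = (0.99/2)×(4.38 − 2.4)² = 0.495×1.98² = 1.94 mA.
V_DS = V_DD − I_D·R_D = 14 − 1.94×0.56 = 12.9 V.
Saturation requires V_DS ≥ V_GS − V_t = 1.98 V; 12.9 ≥ 1.98 ✓.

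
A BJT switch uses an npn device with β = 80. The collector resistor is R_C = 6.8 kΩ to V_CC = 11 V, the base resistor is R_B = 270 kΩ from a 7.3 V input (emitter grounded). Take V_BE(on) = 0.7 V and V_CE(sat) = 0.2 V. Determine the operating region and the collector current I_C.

Assume active: I_B = (7.3 − 0.7)/270 = 0.0244 mA, giving I_C = β·I_B = 1.96 mA.
But then V_CE = 11 − 1.96×6.8 = -2.3 V < V_CE(sat) = 0.2 V — impossible in the active region.
So the transistor is saturated. With V_CE = 0.2 V, I_C = (V_CC − 0.2)/R_C = 10.8/6.8 = 1.59 mA.
Check: β·I_B = 1.96 mA > I_C = 1.59 mA, confirming saturation.

saturation; I_C ≈ 1.6 mA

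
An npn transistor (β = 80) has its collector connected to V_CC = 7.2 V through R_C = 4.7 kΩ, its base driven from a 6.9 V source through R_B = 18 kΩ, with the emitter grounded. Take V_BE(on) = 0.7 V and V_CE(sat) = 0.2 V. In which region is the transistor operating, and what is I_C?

Assume active: I_B = (6.9 − 0.7)/18 = 0.344 mA, giving I_C = β·I_B = 27.6 mA.
But then V_CE = 7.2 − 27.6×4.7 = -122 V < V_CE(sat) = 0.2 V — impossible in the active region.
So the transistor is saturated. With V_CE = 0.2 V, I_C = (V_CC − 0.2)/R_C = 7/4.7 = 1.49 mA.
Check: β·I_B = 27.6 mA > I_C = 1.49 mA, confirming saturation.

saturation; I_C ≈ 1.5 mA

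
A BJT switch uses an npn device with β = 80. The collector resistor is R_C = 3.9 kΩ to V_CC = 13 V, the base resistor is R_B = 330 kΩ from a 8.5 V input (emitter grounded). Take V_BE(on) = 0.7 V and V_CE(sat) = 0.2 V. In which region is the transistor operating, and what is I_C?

active; I_C ≈ 1.9 mA

Assume active. Base-emitter loop: I_B = (V_BB − V_BE)/R_B = (8.5 − 0.7)/330 = 0.0236 mA.
I_C = β·I_B = 80×0.0236 = 1.89 mA.
V_CE = V_CC − I_C·R_C = 13 − 1.89×3.9 = 5.63 V > V_CE(sat), so the active-region assumption holds.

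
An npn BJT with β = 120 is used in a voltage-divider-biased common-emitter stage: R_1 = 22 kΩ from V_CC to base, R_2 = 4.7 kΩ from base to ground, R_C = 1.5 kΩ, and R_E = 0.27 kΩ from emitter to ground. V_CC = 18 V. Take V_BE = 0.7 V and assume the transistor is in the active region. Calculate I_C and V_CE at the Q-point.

I_C ≈ 8.1 mA, V_CE ≈ 3.6 V

Thevenize the base divider: V_Th = V_CC·R_2/(R_1+R_2) = 18×4.7/26.7 = 3.17 V, R_Th = R_1‖R_2 = 3.87 kΩ.
Base-emitter loop: V_Th = I_B·R_Th + V_BE + (β+1)I_B·R_E, so I_B = (3.17 − 0.7) / (3.87 + 121×0.27) = 0.0676 mA.
I_C = β·I_B = 120×0.0676 = 8.11 mA, and I_E = (β+1)I_B = 8.17 mA.
V_CE = V_CC − I_C·R_C − I_E·R_E = 18 − 8.11×1.5 − 8.17×0.27 = 3.63 V.
V_CE = 3.63 V > 0.2 V confirms active-region operation.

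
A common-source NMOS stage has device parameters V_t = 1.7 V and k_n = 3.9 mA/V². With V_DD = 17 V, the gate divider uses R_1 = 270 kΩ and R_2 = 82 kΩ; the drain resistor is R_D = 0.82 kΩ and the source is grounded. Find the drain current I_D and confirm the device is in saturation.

V_G = V_DD·R_2/(R_1+R_2) = 17×82/352 = 3.96 V. With the source grounded, V_GS = V_G = 3.96 V.
Assume saturation: I_D = (k_n/2)(V_GS − V_t)² = (3.9/2)×(3.96 − 1.7)² = 1.95×2.26² = 9.96 mA.
V_DS = V_DD − I_D·R_D = 17 − 9.96×0.82 = 8.83 V.
Saturation requires V_DS ≥ V_GS − V_t = 2.26 V; 8.83 ≥ 2.26 ✓.

I_D ≈ 10 mA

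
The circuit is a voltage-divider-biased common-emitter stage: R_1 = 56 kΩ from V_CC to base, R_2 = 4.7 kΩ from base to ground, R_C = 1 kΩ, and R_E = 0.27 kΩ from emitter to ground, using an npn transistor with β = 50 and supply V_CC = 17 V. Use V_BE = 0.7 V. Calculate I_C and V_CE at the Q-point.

I_C ≈ 1.7 mA, V_CE ≈ 15 V

Thevenize the base divider: V_Th = V_CC·R_2/(R_1+R_2) = 17×4.7/60.7 = 1.32 V, R_Th = R_1‖R_2 = 4.34 kΩ.
Base-emitter loop: V_Th = I_B·R_Th + V_BE + (β+1)I_B·R_E, so I_B = (1.32 − 0.7) / (4.34 + 51×0.27) = 0.034 mA.
I_C = β·I_B = 50×0.034 = 1.7 mA, and I_E = (β+1)I_B = 1.74 mA.
V_CE = V_CC − I_C·R_C − I_E·R_E = 17 − 1.7×1 − 1.74×0.27 = 14.8 V.
V_CE = 14.8 V > 0.2 V confirms active-region operation.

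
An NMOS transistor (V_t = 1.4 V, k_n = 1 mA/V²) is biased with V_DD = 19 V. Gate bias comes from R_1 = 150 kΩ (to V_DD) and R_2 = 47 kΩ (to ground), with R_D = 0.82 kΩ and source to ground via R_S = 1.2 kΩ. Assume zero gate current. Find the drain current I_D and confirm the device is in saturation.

I_D ≈ 1.3 mA

V_G = V_DD·R_2/(R_1+R_2) = 19×47/197 = 4.53 V.
Assume saturation: I_D = (k_n/2)(V_GS − V_t)² with V_GS = V_G − I_D·R_S = 4.53 − 1.2·I_D.
Substituting gives 0.72·I_D² − 4.76·I_D + 4.91 = 0, with roots I_D = 1.28 or 5.33 mA.
The root I_D = 5.33 mA gives V_GS = -1.87 V ≤ V_t, so take I_D = 1.28 mA.
Then V_GS = 3 V and V_DS = V_DD − I_D(R_D+R_S) = 19 − 1.28×2.02 = 16.4 V.
Saturation requires V_DS ≥ V_GS − V_t = 1.6 V; 16.4 ≥ 1.6 ✓.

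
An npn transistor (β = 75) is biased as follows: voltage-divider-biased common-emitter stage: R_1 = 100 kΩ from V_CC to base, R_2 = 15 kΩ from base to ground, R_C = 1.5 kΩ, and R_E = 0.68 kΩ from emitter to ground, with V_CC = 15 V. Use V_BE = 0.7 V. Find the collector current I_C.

I_C ≈ 1.5 mA

Thevenize the base divider: V_Th = V_CC·R_2/(R_1+R_2) = 15×15/115 = 1.96 V, R_Th = R_1‖R_2 = 13 kΩ.
Base-emitter loop: V_Th = I_B·R_Th + V_BE + (β+1)I_B·R_E, so I_B = (1.96 − 0.7) / (13 + 76×0.68) = 0.0194 mA.
I_C = β·I_B = 75×0.0194 = 1.46 mA, and I_E = (β+1)I_B = 1.48 mA.
V_CE = V_CC − I_C·R_C − I_E·R_E = 15 − 1.46×1.5 − 1.48×0.68 = 11.8 V.
V_CE = 11.8 V > 0.2 V confirms active-region operation.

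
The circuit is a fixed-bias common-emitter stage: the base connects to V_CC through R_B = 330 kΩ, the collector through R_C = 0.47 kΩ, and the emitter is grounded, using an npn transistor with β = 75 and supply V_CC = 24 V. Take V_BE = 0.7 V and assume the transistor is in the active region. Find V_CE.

Base loop: V_CC = I_B·R_B + V_BE, so I_B = (24 − 0.7)/330 kΩ = 0.0706 mA.
In the active region I_C = β·I_B = 75 × 0.0706 = 5.3 mA.
Collector loop: V_CE = V_CC − I_C·R_C = 24 − 5.3×0.47 = 21.5 V.
Since V_CE = 21.5 V > V_CE(sat) ≈ 0.2 V, the transistor is in the active region as assumed.

V_CE ≈ 22 V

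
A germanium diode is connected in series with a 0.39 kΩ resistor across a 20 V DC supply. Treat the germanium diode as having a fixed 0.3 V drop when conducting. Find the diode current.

KVL around the loop: 20 = V_D + I·R = 0.3 + I × 0.39 kΩ.
So I = (20 − 0.3) / 0.39 kΩ = 19.7 / 0.39 = 50.5 mA.

I ≈ 51 mA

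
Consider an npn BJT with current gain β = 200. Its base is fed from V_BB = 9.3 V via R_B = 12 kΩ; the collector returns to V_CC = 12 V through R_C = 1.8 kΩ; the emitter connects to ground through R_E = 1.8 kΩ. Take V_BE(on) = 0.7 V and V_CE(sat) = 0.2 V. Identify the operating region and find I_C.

saturation; I_C ≈ 3.2 mA

Assume active: I_B = (9.3 − 0.7)/(12 + 201×1.8) = 0.023 mA, I_C = β·I_B = 4.6 mA.
Then V_CE = 12 − 4.6×1.8 − 4.62×1.8 = -4.61 V < 0.2 V — the active assumption fails.
Re-solve with V_CE = 0.2 V. KCL at the emitter: V_E/R_E = (V_BB−0.7−V_E)/R_B + (V_CC−0.2−V_E)/R_C, giving V_E = 6.09 V.
I_C = (V_CC − 0.2 − V_E)/R_C = (11.8 − 6.09)/1.8 = 3.17 mA.
Check: I_B = (8.6 − 6.09)/12 = 0.209 mA, and β·I_B = 41.9 mA > I_C, confirming saturation.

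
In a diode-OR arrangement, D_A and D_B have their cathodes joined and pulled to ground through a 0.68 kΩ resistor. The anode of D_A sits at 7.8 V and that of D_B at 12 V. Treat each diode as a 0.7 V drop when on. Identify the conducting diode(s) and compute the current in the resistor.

Assume both conduct. Then node N would need to be at both 7.8−0.7 = 7.1 V and 12−0.7 = 11.3 V, which is impossible.
Assume only D_B conducts: V_N = 12 − 0.7 = 11.3 V, so I_R = 11.3/0.68 = 16.6 mA.
Check D_A: its anode-to-cathode voltage is 7.8 − 11.3 = -3.5 V < 0.7 V, so it is off. The assumption is consistent.

Only D_B conducts; I_R ≈ 17 mA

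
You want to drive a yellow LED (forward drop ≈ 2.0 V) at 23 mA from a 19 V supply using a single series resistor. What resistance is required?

R ≈ 0.74 kΩ

The resistor drops V_S − V_D = 19 − 2.0 = 17 V at 23 mA.
R = 17 V / 23 mA = 0.739 kΩ.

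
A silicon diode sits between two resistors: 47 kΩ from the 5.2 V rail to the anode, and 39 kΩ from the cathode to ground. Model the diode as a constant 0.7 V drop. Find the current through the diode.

The two resistors are in series with the diode, so KVL gives 5.2 = I·47 + 0.7 + I·39.
I = (5.2 − 0.7) / (47 + 39) kΩ = 4.5 / 86 = 0.0523 mA.

I ≈ 0.052 mA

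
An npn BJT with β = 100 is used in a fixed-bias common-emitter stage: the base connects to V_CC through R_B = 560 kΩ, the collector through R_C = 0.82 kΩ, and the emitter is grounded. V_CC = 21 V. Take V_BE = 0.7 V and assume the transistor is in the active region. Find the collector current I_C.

I_C ≈ 3.6 mA

Base loop: V_CC = I_B·R_B + V_BE, so I_B = (21 − 0.7)/560 kΩ = 0.0363 mA.
In the active region I_C = β·I_B = 100 × 0.0363 = 3.63 mA.
Collector loop: V_CE = V_CC − I_C·R_C = 21 − 3.63×0.82 = 18 V.
Since V_CE = 18 V > V_CE(sat) ≈ 0.2 V, the transistor is in the active region as assumed.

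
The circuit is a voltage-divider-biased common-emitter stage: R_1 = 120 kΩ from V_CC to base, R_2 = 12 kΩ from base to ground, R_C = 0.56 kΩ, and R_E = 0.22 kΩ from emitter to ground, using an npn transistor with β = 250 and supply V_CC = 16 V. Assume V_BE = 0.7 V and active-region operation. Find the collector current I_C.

Thevenize the base divider: V_Th = V_CC·R_2/(R_1+R_2) = 16×12/132 = 1.45 V, R_Th = R_1‖R_2 = 10.9 kΩ.
Base-emitter loop: V_Th = I_B·R_Th + V_BE + (β+1)I_B·R_E, so I_B = (1.45 − 0.7) / (10.9 + 251×0.22) = 0.0114 mA.
I_C = β·I_B = 250×0.0114 = 2.85 mA, and I_E = (β+1)I_B = 2.86 mA.
V_CE = V_CC − I_C·R_C − I_E·R_E = 16 − 2.85×0.56 − 2.86×0.22 = 13.8 V.
V_CE = 13.8 V > 0.2 V confirms active-region operation.

I_C ≈ 2.9 mA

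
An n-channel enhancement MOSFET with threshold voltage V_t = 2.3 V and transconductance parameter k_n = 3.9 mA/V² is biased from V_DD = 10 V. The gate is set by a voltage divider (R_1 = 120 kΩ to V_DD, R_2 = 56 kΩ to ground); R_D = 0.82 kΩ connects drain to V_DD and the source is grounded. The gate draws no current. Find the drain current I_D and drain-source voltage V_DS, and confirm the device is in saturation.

V_G = V_DD·R_2/(R_1+R_2) = 10×56/176 = 3.18 V. With the source grounded, V_GS = V_G = 3.18 V.
Assume saturation: I_D = (k_n/2)(V_GS − V_t)² = (3.9/2)×(3.18 − 2.3)² = 1.95×0.882² = 1.52 mA.
V_DS = V_DD − I_D·R_D = 10 − 1.52×0.82 = 8.76 V.
Saturation requires V_DS ≥ V_GS − V_t = 0.882 V; 8.76 ≥ 0.882 ✓.

I_D ≈ 1.5 mA, V_DS ≈ 8.8 V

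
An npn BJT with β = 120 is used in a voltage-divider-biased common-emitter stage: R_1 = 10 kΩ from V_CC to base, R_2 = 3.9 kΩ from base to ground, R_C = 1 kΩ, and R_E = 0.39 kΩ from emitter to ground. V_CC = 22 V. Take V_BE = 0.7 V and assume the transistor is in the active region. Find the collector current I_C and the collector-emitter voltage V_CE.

Thevenize the base divider: V_Th = V_CC·R_2/(R_1+R_2) = 22×3.9/13.9 = 6.17 V, R_Th = R_1‖R_2 = 2.81 kΩ.
Base-emitter loop: V_Th = I_B·R_Th + V_BE + (β+1)I_B·R_E, so I_B = (6.17 − 0.7) / (2.81 + 121×0.39) = 0.109 mA.
I_C = β·I_B = 120×0.109 = 13.1 mA, and I_E = (β+1)I_B = 13.2 mA.
V_CE = V_CC − I_C·R_C − I_E·R_E = 22 − 13.1×1 − 13.2×0.39 = 3.7 V.
V_CE = 3.7 V > 0.2 V confirms active-region operation.

I_C ≈ 13 mA, V_CE ≈ 3.7 V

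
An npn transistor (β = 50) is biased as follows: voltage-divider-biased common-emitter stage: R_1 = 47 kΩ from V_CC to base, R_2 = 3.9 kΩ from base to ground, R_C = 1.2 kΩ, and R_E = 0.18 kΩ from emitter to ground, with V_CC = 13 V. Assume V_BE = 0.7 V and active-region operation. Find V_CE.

Thevenize the base divider: V_Th = V_CC·R_2/(R_1+R_2) = 13×3.9/50.9 = 0.996 V, R_Th = R_1‖R_2 = 3.6 kΩ.
Base-emitter loop: V_Th = I_B·R_Th + V_BE + (β+1)I_B·R_E, so I_B = (0.996 − 0.7) / (3.6 + 51×0.18) = 0.0232 mA.
I_C = β·I_B = 50×0.0232 = 1.16 mA, and I_E = (β+1)I_B = 1.18 mA.
V_CE = V_CC − I_C·R_C − I_E·R_E = 13 − 1.16×1.2 − 1.18×0.18 = 11.4 V.
V_CE = 11.4 V > 0.2 V confirms active-region operation.

V_CE ≈ 11 V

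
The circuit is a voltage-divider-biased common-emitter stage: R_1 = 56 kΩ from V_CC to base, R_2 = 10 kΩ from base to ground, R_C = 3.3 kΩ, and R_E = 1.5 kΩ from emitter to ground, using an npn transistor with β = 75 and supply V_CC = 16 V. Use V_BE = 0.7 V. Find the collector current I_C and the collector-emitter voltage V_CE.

Thevenize the base divider: V_Th = V_CC·R_2/(R_1+R_2) = 16×10/66 = 2.42 V, R_Th = R_1‖R_2 = 8.48 kΩ.
Base-emitter loop: V_Th = I_B·R_Th + V_BE + (β+1)I_B·R_E, so I_B = (2.42 − 0.7) / (8.48 + 76×1.5) = 0.0141 mA.
I_C = β·I_B = 75×0.0141 = 1.06 mA, and I_E = (β+1)I_B = 1.07 mA.
V_CE = V_CC − I_C·R_C − I_E·R_E = 16 − 1.06×3.3 − 1.07×1.5 = 10.9 V.
V_CE = 10.9 V > 0.2 V confirms active-region operation.

I_C ≈ 1.1 mA, V_CE ≈ 11 V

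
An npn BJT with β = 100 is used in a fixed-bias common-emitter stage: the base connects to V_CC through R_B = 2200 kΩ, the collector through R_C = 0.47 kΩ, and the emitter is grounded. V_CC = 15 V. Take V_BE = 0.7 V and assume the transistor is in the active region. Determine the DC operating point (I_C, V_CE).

I_C ≈ 0.65 mA, V_CE ≈ 15 V

Base loop: V_CC = I_B·R_B + V_BE, so I_B = (15 − 0.7)/2200 kΩ = 0.0065 mA.
In the active region I_C = β·I_B = 100 × 0.0065 = 0.65 mA.
Collector loop: V_CE = V_CC − I_C·R_C = 15 − 0.65×0.47 = 14.7 V.
Since V_CE = 14.7 V > V_CE(sat) ≈ 0.2 V, the transistor is in the active region as assumed.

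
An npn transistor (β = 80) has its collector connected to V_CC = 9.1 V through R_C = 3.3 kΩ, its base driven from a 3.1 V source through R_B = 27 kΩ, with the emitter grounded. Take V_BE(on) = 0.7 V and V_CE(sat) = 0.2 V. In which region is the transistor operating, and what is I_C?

Assume active: I_B = (3.1 − 0.7)/27 = 0.0889 mA, giving I_C = β·I_B = 7.11 mA.
But then V_CE = 9.1 − 7.11×3.3 = -14.4 V < V_CE(sat) = 0.2 V — impossible in the active region.
So the transistor is saturated. With V_CE = 0.2 V, I_C = (V_CC − 0.2)/R_C = 8.9/3.3 = 2.7 mA.
Check: β·I_B = 7.11 mA > I_C = 2.7 mA, confirming saturation.

saturation; I_C ≈ 2.7 mA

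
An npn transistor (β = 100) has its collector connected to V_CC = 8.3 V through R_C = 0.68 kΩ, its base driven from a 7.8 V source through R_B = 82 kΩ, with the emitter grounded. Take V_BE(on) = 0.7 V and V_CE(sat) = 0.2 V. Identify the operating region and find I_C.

Assume active. Base-emitter loop: I_B = (V_BB − V_BE)/R_B = (7.8 − 0.7)/82 = 0.0866 mA.
I_C = β·I_B = 100×0.0866 = 8.66 mA.
V_CE = V_CC − I_C·R_C = 8.3 − 8.66×0.68 = 2.41 V > V_CE(sat), so the active-region assumption holds.

active; I_C ≈ 8.7 mA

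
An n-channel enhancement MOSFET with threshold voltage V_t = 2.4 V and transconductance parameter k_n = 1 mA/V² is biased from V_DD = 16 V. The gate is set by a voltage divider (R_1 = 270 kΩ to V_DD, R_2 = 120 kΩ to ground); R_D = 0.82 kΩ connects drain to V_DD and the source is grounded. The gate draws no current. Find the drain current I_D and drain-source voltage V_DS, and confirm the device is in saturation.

I_D ≈ 3.2 mA, V_DS ≈ 13 V

V_G = V_DD·R_2/(R_1+R_2) = 16×120/390 = 4.92 V. With the source grounded, V_GS = V_G = 4.92 V.
Assume saturation: I_D = (k_n/2)(V_GS − V_t)² = (1/2)×(4.92 − 2.4)² = 0.5×2.52² = 3.18 mA.
V_DS = V_DD − I_D·R_D = 16 − 3.18×0.82 = 13.4 V.
Saturation requires V_DS ≥ V_GS − V_t = 2.52 V; 13.4 ≥ 2.52 ✓.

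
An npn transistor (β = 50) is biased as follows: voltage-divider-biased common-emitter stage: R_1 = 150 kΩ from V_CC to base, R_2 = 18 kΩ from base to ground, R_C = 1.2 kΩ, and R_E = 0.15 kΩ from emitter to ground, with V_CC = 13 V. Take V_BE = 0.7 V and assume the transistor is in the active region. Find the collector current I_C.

Thevenize the base divider: V_Th = V_CC·R_2/(R_1+R_2) = 13×18/168 = 1.39 V, R_Th = R_1‖R_2 = 16.1 kΩ.
Base-emitter loop: V_Th = I_B·R_Th + V_BE + (β+1)I_B·R_E, so I_B = (1.39 − 0.7) / (16.1 + 51×0.15) = 0.0292 mA.
I_C = β·I_B = 50×0.0292 = 1.46 mA, and I_E = (β+1)I_B = 1.49 mA.
V_CE = V_CC − I_C·R_C − I_E·R_E = 13 − 1.46×1.2 − 1.49×0.15 = 11 V.
V_CE = 11 V > 0.2 V confirms active-region operation.

I_C ≈ 1.5 mA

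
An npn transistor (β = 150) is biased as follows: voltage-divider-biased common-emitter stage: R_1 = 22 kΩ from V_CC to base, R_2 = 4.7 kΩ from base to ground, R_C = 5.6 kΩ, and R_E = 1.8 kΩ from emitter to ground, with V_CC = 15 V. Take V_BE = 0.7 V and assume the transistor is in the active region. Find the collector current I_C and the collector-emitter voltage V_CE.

I_C ≈ 1.1 mA, V_CE ≈ 7.2 V

Thevenize the base divider: V_Th = V_CC·R_2/(R_1+R_2) = 15×4.7/26.7 = 2.64 V, R_Th = R_1‖R_2 = 3.87 kΩ.
Base-emitter loop: V_Th = I_B·R_Th + V_BE + (β+1)I_B·R_E, so I_B = (2.64 − 0.7) / (3.87 + 151×1.8) = 0.00704 mA.
I_C = β·I_B = 150×0.00704 = 1.06 mA, and I_E = (β+1)I_B = 1.06 mA.
V_CE = V_CC − I_C·R_C − I_E·R_E = 15 − 1.06×5.6 − 1.06×1.8 = 7.17 V.
V_CE = 7.17 V > 0.2 V confirms active-region operation.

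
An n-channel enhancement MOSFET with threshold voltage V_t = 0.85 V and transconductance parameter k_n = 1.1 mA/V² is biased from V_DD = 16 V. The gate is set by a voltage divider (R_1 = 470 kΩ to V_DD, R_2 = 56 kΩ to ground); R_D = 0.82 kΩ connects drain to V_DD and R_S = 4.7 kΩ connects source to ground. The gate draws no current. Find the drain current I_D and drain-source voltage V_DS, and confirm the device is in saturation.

I_D ≈ 0.094 mA, V_DS ≈ 15 V

V_G = V_DD·R_2/(R_1+R_2) = 16×56/526 = 1.7 V.
Assume saturation: I_D = (k_n/2)(V_GS − V_t)² with V_GS = V_G − I_D·R_S = 1.7 − 4.7·I_D.
Substituting gives 12.1·I_D² − 5.41·I_D + 0.401 = 0, with roots I_D = 0.0937 or 0.352 mA.
The root I_D = 0.352 mA gives V_GS = 0.0503 V ≤ V_t, so take I_D = 0.0937 mA.
Then V_GS = 1.26 V and V_DS = V_DD − I_D(R_D+R_S) = 16 − 0.0937×5.52 = 15.5 V.
Saturation requires V_DS ≥ V_GS − V_t = 0.413 V; 15.5 ≥ 0.413 ✓.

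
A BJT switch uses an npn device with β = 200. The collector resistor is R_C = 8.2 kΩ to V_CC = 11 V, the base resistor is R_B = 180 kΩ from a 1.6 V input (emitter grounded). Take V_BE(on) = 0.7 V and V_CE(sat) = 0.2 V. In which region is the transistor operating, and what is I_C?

active; I_C ≈ 1 mA

Assume active. Base-emitter loop: I_B = (V_BB − V_BE)/R_B = (1.6 − 0.7)/180 = 0.005 mA.
I_C = β·I_B = 200×0.005 = 1 mA.
V_CE = V_CC − I_C·R_C = 11 − 1×8.2 = 2.8 V > V_CE(sat), so the active-region assumption holds.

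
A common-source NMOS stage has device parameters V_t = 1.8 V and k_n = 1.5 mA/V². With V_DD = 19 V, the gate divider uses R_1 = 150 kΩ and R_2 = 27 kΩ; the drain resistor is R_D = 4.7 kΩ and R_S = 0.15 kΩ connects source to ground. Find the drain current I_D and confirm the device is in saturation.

V_G = V_DD·R_2/(R_1+R_2) = 19×27/177 = 2.9 V.
Assume saturation: I_D = (k_n/2)(V_GS − V_t)² with V_GS = V_G − I_D·R_S = 2.9 − 0.15·I_D.
Substituting gives 0.0169·I_D² − 1.25·I_D + 0.905 = 0, with roots I_D = 0.733 or 73.2 mA.
The root I_D = 73.2 mA gives V_GS = -8.08 V ≤ V_t, so take I_D = 0.733 mA.
Then V_GS = 2.79 V and V_DS = V_DD − I_D(R_D+R_S) = 19 − 0.733×4.85 = 15.4 V.
Saturation requires V_DS ≥ V_GS − V_t = 0.988 V; 15.4 ≥ 0.988 ✓.

I_D ≈ 0.73 mA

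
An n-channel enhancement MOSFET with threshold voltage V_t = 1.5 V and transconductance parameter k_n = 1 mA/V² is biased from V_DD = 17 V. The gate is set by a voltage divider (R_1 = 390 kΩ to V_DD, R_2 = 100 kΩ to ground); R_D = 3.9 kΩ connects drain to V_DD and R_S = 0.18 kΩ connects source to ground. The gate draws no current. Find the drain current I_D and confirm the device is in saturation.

V_G = V_DD·R_2/(R_1+R_2) = 17×100/490 = 3.47 V.
Assume saturation: I_D = (k_n/2)(V_GS − V_t)² with V_GS = V_G − I_D·R_S = 3.47 − 0.18·I_D.
Substituting gives 0.0162·I_D² − 1.35·I_D + 1.94 = 0, with roots I_D = 1.46 or 82.2 mA.
The root I_D = 82.2 mA gives V_GS = -11.3 V ≤ V_t, so take I_D = 1.46 mA.
Then V_GS = 3.21 V and V_DS = V_DD − I_D(R_D+R_S) = 17 − 1.46×4.08 = 11.1 V.
Saturation requires V_DS ≥ V_GS − V_t = 1.71 V; 11.1 ≥ 1.71 ✓.

I_D ≈ 1.5 mA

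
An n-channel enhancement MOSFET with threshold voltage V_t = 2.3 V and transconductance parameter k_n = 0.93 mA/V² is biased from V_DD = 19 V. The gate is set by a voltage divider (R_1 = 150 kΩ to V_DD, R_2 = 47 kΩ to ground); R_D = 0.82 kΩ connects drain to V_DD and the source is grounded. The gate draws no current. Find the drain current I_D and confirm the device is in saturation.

I_D ≈ 2.3 mA

V_G = V_DD·R_2/(R_1+R_2) = 19×47/197 = 4.53 V. With the source grounded, V_GS = V_G = 4.53 V.
Assume saturation: I_D = (k_n/2)(V_GS − V_t)² = (0.93/2)×(4.53 − 2.3)² = 0.465×2.23² = 2.32 mA.
V_DS = V_DD − I_D·R_D = 19 − 2.32×0.82 = 17.1 V.
Saturation requires V_DS ≥ V_GS − V_t = 2.23 V; 17.1 ≥ 2.23 ✓.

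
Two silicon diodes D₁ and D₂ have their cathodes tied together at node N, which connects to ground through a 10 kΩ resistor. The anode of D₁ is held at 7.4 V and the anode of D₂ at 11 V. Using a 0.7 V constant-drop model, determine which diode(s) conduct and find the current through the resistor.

Only D₂ conducts; I_R ≈ 1 mA

Assume both conduct. Then node N would need to be at both 7.4−0.7 = 6.7 V and 11−0.7 = 10.3 V, which is impossible.
Assume only D₂ conducts: V_N = 11 − 0.7 = 10.3 V, so I_R = 10.3/10 = 1.03 mA.
Check D₁: its anode-to-cathode voltage is 7.4 − 10.3 = -2.9 V < 0.7 V, so it is off. The assumption is consistent.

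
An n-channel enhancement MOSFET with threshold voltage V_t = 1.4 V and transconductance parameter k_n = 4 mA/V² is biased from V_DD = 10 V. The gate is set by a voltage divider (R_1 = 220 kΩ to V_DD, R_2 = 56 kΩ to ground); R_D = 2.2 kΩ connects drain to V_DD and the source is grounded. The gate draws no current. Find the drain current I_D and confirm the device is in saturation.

V_G = V_DD·R_2/(R_1+R_2) = 10×56/276 = 2.03 V. With the source grounded, V_GS = V_G = 2.03 V.
Assume saturation: I_D = (k_n/2)(V_GS − V_t)² = (4/2)×(2.03 − 1.4)² = 2×0.629² = 0.791 mA.
V_DS = V_DD − I_D·R_D = 10 − 0.791×2.2 = 8.26 V.
Saturation requires V_DS ≥ V_GS − V_t = 0.629 V; 8.26 ≥ 0.629 ✓.

I_D ≈ 0.79 mA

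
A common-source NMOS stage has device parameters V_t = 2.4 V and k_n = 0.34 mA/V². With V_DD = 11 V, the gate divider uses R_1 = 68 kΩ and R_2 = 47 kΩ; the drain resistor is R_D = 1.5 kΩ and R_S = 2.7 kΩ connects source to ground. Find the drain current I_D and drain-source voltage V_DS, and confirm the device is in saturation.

V_G = V_DD·R_2/(R_1+R_2) = 11×47/115 = 4.5 V.
Assume saturation: I_D = (k_n/2)(V_GS − V_t)² with V_GS = V_G − I_D·R_S = 4.5 − 2.7·I_D.
Substituting gives 1.24·I_D² − 2.92·I_D + 0.747 = 0, with roots I_D = 0.291 or 2.07 mA.
The root I_D = 2.07 mA gives V_GS = -1.09 V ≤ V_t, so take I_D = 0.291 mA.
Then V_GS = 3.71 V and V_DS = V_DD − I_D(R_D+R_S) = 11 − 0.291×4.2 = 9.78 V.
Saturation requires V_DS ≥ V_GS − V_t = 1.31 V; 9.78 ≥ 1.31 ✓.

I_D ≈ 0.29 mA, V_DS ≈ 9.8 V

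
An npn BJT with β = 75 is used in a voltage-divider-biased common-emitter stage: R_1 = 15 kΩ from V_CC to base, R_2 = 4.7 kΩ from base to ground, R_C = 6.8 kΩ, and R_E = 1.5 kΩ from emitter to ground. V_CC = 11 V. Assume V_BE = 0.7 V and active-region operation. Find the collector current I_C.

I_C ≈ 1.2 mA

Thevenize the base divider: V_Th = V_CC·R_2/(R_1+R_2) = 11×4.7/19.7 = 2.62 V, R_Th = R_1‖R_2 = 3.58 kΩ.
Base-emitter loop: V_Th = I_B·R_Th + V_BE + (β+1)I_B·R_E, so I_B = (2.62 − 0.7) / (3.58 + 76×1.5) = 0.0164 mA.
I_C = β·I_B = 75×0.0164 = 1.23 mA, and I_E = (β+1)I_B = 1.24 mA.
V_CE = V_CC − I_C·R_C − I_E·R_E = 11 − 1.23×6.8 − 1.24×1.5 = 0.787 V.
V_CE = 0.787 V > 0.2 V confirms active-region operation.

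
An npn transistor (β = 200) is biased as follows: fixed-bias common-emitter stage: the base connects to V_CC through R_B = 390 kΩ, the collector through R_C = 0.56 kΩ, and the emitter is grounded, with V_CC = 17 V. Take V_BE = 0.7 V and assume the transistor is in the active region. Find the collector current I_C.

Base loop: V_CC = I_B·R_B + V_BE, so I_B = (17 − 0.7)/390 kΩ = 0.0418 mA.
In the active region I_C = β·I_B = 200 × 0.0418 = 8.36 mA.
Collector loop: V_CE = V_CC − I_C·R_C = 17 − 8.36×0.56 = 12.3 V.
Since V_CE = 12.3 V > V_CE(sat) ≈ 0.2 V, the transistor is in the active region as assumed.

I_C ≈ 8.4 mA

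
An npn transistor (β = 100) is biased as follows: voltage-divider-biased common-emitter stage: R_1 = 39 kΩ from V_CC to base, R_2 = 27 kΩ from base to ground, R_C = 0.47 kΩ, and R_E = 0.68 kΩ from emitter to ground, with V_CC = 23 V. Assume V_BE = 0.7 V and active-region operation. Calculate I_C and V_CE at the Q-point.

I_C ≈ 10 mA, V_CE ≈ 11 V

Thevenize the base divider: V_Th = V_CC·R_2/(R_1+R_2) = 23×27/66 = 9.41 V, R_Th = R_1‖R_2 = 16 kΩ.
Base-emitter loop: V_Th = I_B·R_Th + V_BE + (β+1)I_B·R_E, so I_B = (9.41 − 0.7) / (16 + 101×0.68) = 0.103 mA.
I_C = β·I_B = 100×0.103 = 10.3 mA, and I_E = (β+1)I_B = 10.4 mA.
V_CE = V_CC − I_C·R_C − I_E·R_E = 23 − 10.3×0.47 − 10.4×0.68 = 11.1 V.
V_CE = 11.1 V > 0.2 V confirms active-region operation.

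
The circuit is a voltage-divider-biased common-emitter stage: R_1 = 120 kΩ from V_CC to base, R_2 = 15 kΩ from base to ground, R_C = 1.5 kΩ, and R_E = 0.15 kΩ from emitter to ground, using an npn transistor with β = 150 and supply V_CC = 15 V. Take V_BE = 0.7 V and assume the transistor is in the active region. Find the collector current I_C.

I_C ≈ 4 mA

Thevenize the base divider: V_Th = V_CC·R_2/(R_1+R_2) = 15×15/135 = 1.67 V, R_Th = R_1‖R_2 = 13.3 kΩ.
Base-emitter loop: V_Th = I_B·R_Th + V_BE + (β+1)I_B·R_E, so I_B = (1.67 − 0.7) / (13.3 + 151×0.15) = 0.0269 mA.
I_C = β·I_B = 150×0.0269 = 4.03 mA, and I_E = (β+1)I_B = 4.06 mA.
V_CE = V_CC − I_C·R_C − I_E·R_E = 15 − 4.03×1.5 − 4.06×0.15 = 8.35 V.
V_CE = 8.35 V > 0.2 V confirms active-region operation.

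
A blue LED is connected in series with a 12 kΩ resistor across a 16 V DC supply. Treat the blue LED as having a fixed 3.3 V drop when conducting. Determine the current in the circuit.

KVL around the loop: 16 = V_D + I·R = 3.3 + I × 12 kΩ.
So I = (16 − 3.3) / 12 kΩ = 12.7 / 12 = 1.06 mA.

I ≈ 1.1 mA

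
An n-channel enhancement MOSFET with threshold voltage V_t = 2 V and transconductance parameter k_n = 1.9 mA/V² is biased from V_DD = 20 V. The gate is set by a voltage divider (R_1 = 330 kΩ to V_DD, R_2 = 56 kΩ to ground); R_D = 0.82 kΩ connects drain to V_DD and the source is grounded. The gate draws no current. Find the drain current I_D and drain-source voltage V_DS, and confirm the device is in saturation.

I_D ≈ 0.77 mA, V_DS ≈ 19 V

V_G = V_DD·R_2/(R_1+R_2) = 20×56/386 = 2.9 V. With the source grounded, V_GS = V_G = 2.9 V.
Assume saturation: I_D = (k_n/2)(V_GS − V_t)² = (1.9/2)×(2.9 − 2)² = 0.95×0.902² = 0.772 mA.
V_DS = V_DD − I_D·R_D = 20 − 0.772×0.82 = 19.4 V.
Saturation requires V_DS ≥ V_GS − V_t = 0.902 V; 19.4 ≥ 0.902 ✓.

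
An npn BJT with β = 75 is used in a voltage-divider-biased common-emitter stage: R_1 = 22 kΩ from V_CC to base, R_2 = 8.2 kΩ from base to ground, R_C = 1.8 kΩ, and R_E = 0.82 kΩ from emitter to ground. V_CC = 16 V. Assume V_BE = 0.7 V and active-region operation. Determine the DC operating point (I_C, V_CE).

I_C ≈ 4 mA, V_CE ≈ 5.5 V

Thevenize the base divider: V_Th = V_CC·R_2/(R_1+R_2) = 16×8.2/30.2 = 4.34 V, R_Th = R_1‖R_2 = 5.97 kΩ.
Base-emitter loop: V_Th = I_B·R_Th + V_BE + (β+1)I_B·R_E, so I_B = (4.34 − 0.7) / (5.97 + 76×0.82) = 0.0534 mA.
I_C = β·I_B = 75×0.0534 = 4 mA, and I_E = (β+1)I_B = 4.06 mA.
V_CE = V_CC − I_C·R_C − I_E·R_E = 16 − 4×1.8 − 4.06×0.82 = 5.47 V.
V_CE = 5.47 V > 0.2 V confirms active-region operation.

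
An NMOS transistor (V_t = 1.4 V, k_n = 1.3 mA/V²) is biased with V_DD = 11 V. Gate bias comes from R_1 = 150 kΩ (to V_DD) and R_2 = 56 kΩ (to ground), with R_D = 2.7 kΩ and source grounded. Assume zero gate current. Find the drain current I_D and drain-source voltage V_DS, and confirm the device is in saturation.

V_G = V_DD·R_2/(R_1+R_2) = 11×56/206 = 2.99 V. With the source grounded, V_GS = V_G = 2.99 V.
Assume saturation: I_D = (k_n/2)(V_GS − V_t)² = (1.3/2)×(2.99 − 1.4)² = 0.65×1.59² = 1.64 mA.
V_DS = V_DD − I_D·R_D = 11 − 1.64×2.7 = 6.56 V.
Saturation requires V_DS ≥ V_GS − V_t = 1.59 V; 6.56 ≥ 1.59 ✓.

I_D ≈ 1.6 mA, V_DS ≈ 6.6 V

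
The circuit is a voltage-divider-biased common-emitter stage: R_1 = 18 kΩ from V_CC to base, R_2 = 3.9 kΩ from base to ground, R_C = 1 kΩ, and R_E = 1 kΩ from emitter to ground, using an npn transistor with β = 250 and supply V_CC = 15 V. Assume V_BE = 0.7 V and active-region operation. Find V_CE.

V_CE ≈ 11 V

Thevenize the base divider: V_Th = V_CC·R_2/(R_1+R_2) = 15×3.9/21.9 = 2.67 V, R_Th = R_1‖R_2 = 3.21 kΩ.
Base-emitter loop: V_Th = I_B·R_Th + V_BE + (β+1)I_B·R_E, so I_B = (2.67 − 0.7) / (3.21 + 251×1) = 0.00775 mA.
I_C = β·I_B = 250×0.00775 = 1.94 mA, and I_E = (β+1)I_B = 1.95 mA.
V_CE = V_CC − I_C·R_C − I_E·R_E = 15 − 1.94×1 − 1.95×1 = 11.1 V.
V_CE = 11.1 V > 0.2 V confirms active-region operation.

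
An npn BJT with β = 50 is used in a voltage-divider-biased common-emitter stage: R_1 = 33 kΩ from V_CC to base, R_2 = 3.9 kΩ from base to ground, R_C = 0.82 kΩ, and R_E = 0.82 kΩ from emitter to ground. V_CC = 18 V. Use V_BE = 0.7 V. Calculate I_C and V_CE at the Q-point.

I_C ≈ 1.3 mA, V_CE ≈ 16 V

Thevenize the base divider: V_Th = V_CC·R_2/(R_1+R_2) = 18×3.9/36.9 = 1.9 V, R_Th = R_1‖R_2 = 3.49 kΩ.
Base-emitter loop: V_Th = I_B·R_Th + V_BE + (β+1)I_B·R_E, so I_B = (1.9 − 0.7) / (3.49 + 51×0.82) = 0.0265 mA.
I_C = β·I_B = 50×0.0265 = 1.33 mA, and I_E = (β+1)I_B = 1.35 mA.
V_CE = V_CC − I_C·R_C − I_E·R_E = 18 − 1.33×0.82 − 1.35×0.82 = 15.8 V.
V_CE = 15.8 V > 0.2 V confirms active-region operation.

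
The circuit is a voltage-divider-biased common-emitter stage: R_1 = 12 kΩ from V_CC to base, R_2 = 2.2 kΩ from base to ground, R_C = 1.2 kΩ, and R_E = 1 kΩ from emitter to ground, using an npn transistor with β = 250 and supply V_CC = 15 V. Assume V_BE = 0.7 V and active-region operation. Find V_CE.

Thevenize the base divider: V_Th = V_CC·R_2/(R_1+R_2) = 15×2.2/14.2 = 2.32 V, R_Th = R_1‖R_2 = 1.86 kΩ.
Base-emitter loop: V_Th = I_B·R_Th + V_BE + (β+1)I_B·R_E, so I_B = (2.32 − 0.7) / (1.86 + 251×1) = 0.00642 mA.
I_C = β·I_B = 250×0.00642 = 1.61 mA, and I_E = (β+1)I_B = 1.61 mA.
V_CE = V_CC − I_C·R_C − I_E·R_E = 15 − 1.61×1.2 − 1.61×1 = 11.5 V.
V_CE = 11.5 V > 0.2 V confirms active-region operation.

V_CE ≈ 11 V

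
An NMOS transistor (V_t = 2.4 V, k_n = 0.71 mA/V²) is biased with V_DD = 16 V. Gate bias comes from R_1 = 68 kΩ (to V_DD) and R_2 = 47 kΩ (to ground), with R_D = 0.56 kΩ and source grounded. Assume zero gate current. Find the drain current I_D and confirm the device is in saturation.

V_G = V_DD·R_2/(R_1+R_2) = 16×47/115 = 6.54 V. With the source grounded, V_GS = V_G = 6.54 V.
Assume saturation: I_D = (k_n/2)(V_GS − V_t)² = (0.71/2)×(6.54 − 2.4)² = 0.355×4.14² = 6.08 mA.
V_DS = V_DD − I_D·R_D = 16 − 6.08×0.56 = 12.6 V.
Saturation requires V_DS ≥ V_GS − V_t = 4.14 V; 12.6 ≥ 4.14 ✓.

I_D ≈ 6.1 mA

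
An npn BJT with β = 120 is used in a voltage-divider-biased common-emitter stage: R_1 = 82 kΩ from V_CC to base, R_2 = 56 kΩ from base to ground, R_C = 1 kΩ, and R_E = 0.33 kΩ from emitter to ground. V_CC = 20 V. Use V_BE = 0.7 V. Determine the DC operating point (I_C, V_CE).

Thevenize the base divider: V_Th = V_CC·R_2/(R_1+R_2) = 20×56/138 = 8.12 V, R_Th = R_1‖R_2 = 33.3 kΩ.
Base-emitter loop: V_Th = I_B·R_Th + V_BE + (β+1)I_B·R_E, so I_B = (8.12 − 0.7) / (33.3 + 121×0.33) = 0.101 mA.
I_C = β·I_B = 120×0.101 = 12.2 mA, and I_E = (β+1)I_B = 12.3 mA.
V_CE = V_CC − I_C·R_C − I_E·R_E = 20 − 12.2×1 − 12.3×0.33 = 3.8 V.
V_CE = 3.8 V > 0.2 V confirms active-region operation.

I_C ≈ 12 mA, V_CE ≈ 3.8 V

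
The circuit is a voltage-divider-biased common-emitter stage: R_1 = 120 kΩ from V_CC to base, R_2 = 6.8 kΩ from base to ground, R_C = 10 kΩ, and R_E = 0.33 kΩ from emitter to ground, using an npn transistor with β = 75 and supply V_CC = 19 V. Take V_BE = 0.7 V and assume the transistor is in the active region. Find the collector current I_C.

I_C ≈ 0.76 mA

Thevenize the base divider: V_Th = V_CC·R_2/(R_1+R_2) = 19×6.8/127 = 1.02 V, R_Th = R_1‖R_2 = 6.44 kΩ.
Base-emitter loop: V_Th = I_B·R_Th + V_BE + (β+1)I_B·R_E, so I_B = (1.02 − 0.7) / (6.44 + 76×0.33) = 0.0101 mA.
I_C = β·I_B = 75×0.0101 = 0.759 mA, and I_E = (β+1)I_B = 0.769 mA.
V_CE = V_CC − I_C·R_C − I_E·R_E = 19 − 0.759×10 − 0.769×0.33 = 11.2 V.
V_CE = 11.2 V > 0.2 V confirms active-region operation.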